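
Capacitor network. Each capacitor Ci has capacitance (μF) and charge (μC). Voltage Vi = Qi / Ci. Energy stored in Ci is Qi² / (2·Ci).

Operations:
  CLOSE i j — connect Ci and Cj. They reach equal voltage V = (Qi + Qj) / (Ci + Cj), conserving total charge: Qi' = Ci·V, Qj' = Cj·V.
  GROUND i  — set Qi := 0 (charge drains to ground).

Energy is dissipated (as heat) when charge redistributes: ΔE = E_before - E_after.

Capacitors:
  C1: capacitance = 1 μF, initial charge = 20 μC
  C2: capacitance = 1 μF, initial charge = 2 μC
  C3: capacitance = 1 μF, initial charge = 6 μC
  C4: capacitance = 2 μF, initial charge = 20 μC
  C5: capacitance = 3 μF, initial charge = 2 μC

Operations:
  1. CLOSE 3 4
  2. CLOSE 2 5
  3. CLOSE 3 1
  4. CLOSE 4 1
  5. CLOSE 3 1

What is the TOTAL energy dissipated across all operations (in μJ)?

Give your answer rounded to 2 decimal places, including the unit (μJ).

Initial: C1(1μF, Q=20μC, V=20.00V), C2(1μF, Q=2μC, V=2.00V), C3(1μF, Q=6μC, V=6.00V), C4(2μF, Q=20μC, V=10.00V), C5(3μF, Q=2μC, V=0.67V)
Op 1: CLOSE 3-4: Q_total=26.00, C_total=3.00, V=8.67; Q3=8.67, Q4=17.33; dissipated=5.333
Op 2: CLOSE 2-5: Q_total=4.00, C_total=4.00, V=1.00; Q2=1.00, Q5=3.00; dissipated=0.667
Op 3: CLOSE 3-1: Q_total=28.67, C_total=2.00, V=14.33; Q3=14.33, Q1=14.33; dissipated=32.111
Op 4: CLOSE 4-1: Q_total=31.67, C_total=3.00, V=10.56; Q4=21.11, Q1=10.56; dissipated=10.704
Op 5: CLOSE 3-1: Q_total=24.89, C_total=2.00, V=12.44; Q3=12.44, Q1=12.44; dissipated=3.568
Total dissipated: 52.383 μJ

Answer: 52.38 μJ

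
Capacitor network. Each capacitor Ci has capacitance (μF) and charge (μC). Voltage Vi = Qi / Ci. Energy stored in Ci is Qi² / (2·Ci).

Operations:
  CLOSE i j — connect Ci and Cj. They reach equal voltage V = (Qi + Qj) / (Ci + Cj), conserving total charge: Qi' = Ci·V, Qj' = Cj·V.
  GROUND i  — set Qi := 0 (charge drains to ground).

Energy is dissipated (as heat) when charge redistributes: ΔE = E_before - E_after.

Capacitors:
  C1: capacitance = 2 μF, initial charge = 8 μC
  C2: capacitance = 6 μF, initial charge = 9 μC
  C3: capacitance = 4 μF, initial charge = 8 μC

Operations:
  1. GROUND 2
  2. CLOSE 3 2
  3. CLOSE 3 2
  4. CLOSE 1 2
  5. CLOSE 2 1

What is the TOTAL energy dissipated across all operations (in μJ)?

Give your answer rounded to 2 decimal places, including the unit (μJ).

Answer: 19.23 μJ

Derivation:
Initial: C1(2μF, Q=8μC, V=4.00V), C2(6μF, Q=9μC, V=1.50V), C3(4μF, Q=8μC, V=2.00V)
Op 1: GROUND 2: Q2=0; energy lost=6.750
Op 2: CLOSE 3-2: Q_total=8.00, C_total=10.00, V=0.80; Q3=3.20, Q2=4.80; dissipated=4.800
Op 3: CLOSE 3-2: Q_total=8.00, C_total=10.00, V=0.80; Q3=3.20, Q2=4.80; dissipated=0.000
Op 4: CLOSE 1-2: Q_total=12.80, C_total=8.00, V=1.60; Q1=3.20, Q2=9.60; dissipated=7.680
Op 5: CLOSE 2-1: Q_total=12.80, C_total=8.00, V=1.60; Q2=9.60, Q1=3.20; dissipated=0.000
Total dissipated: 19.230 μJ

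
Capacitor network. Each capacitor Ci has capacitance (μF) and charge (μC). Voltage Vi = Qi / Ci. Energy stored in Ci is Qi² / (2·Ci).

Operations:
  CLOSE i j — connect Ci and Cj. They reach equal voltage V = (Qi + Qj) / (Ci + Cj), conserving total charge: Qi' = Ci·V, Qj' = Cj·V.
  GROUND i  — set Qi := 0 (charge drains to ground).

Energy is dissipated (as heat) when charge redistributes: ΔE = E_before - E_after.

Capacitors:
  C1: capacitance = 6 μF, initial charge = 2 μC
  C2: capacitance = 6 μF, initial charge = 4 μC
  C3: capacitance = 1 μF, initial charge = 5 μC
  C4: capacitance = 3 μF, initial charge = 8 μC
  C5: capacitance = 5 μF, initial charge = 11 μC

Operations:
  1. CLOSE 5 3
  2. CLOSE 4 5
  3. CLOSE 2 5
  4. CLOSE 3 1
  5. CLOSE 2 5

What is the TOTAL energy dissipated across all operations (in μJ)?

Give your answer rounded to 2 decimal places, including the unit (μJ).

Answer: 11.05 μJ

Derivation:
Initial: C1(6μF, Q=2μC, V=0.33V), C2(6μF, Q=4μC, V=0.67V), C3(1μF, Q=5μC, V=5.00V), C4(3μF, Q=8μC, V=2.67V), C5(5μF, Q=11μC, V=2.20V)
Op 1: CLOSE 5-3: Q_total=16.00, C_total=6.00, V=2.67; Q5=13.33, Q3=2.67; dissipated=3.267
Op 2: CLOSE 4-5: Q_total=21.33, C_total=8.00, V=2.67; Q4=8.00, Q5=13.33; dissipated=0.000
Op 3: CLOSE 2-5: Q_total=17.33, C_total=11.00, V=1.58; Q2=9.45, Q5=7.88; dissipated=5.455
Op 4: CLOSE 3-1: Q_total=4.67, C_total=7.00, V=0.67; Q3=0.67, Q1=4.00; dissipated=2.333
Op 5: CLOSE 2-5: Q_total=17.33, C_total=11.00, V=1.58; Q2=9.45, Q5=7.88; dissipated=0.000
Total dissipated: 11.055 μJ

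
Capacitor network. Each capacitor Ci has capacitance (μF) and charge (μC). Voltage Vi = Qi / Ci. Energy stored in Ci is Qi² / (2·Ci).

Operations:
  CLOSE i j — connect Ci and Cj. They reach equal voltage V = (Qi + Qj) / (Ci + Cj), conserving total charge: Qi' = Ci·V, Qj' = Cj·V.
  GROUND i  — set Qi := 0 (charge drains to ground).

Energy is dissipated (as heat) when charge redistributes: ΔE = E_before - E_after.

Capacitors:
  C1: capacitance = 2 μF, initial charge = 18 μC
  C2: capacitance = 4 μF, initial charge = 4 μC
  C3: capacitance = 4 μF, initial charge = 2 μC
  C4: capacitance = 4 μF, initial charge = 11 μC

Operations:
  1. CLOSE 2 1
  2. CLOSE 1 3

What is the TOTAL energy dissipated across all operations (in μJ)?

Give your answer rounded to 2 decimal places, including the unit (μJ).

Initial: C1(2μF, Q=18μC, V=9.00V), C2(4μF, Q=4μC, V=1.00V), C3(4μF, Q=2μC, V=0.50V), C4(4μF, Q=11μC, V=2.75V)
Op 1: CLOSE 2-1: Q_total=22.00, C_total=6.00, V=3.67; Q2=14.67, Q1=7.33; dissipated=42.667
Op 2: CLOSE 1-3: Q_total=9.33, C_total=6.00, V=1.56; Q1=3.11, Q3=6.22; dissipated=6.685
Total dissipated: 49.352 μJ

Answer: 49.35 μJ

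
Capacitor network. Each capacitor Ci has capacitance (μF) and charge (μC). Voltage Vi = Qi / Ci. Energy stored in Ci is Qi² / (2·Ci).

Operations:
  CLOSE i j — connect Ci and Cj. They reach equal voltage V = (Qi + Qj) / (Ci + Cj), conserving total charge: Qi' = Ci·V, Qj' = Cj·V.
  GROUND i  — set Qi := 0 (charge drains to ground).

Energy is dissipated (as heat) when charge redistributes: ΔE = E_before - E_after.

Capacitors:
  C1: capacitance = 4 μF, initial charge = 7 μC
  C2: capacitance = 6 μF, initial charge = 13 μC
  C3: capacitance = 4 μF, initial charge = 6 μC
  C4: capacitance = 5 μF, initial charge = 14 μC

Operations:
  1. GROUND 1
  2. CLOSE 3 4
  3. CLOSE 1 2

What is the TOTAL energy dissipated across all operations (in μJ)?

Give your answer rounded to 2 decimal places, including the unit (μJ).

Answer: 13.64 μJ

Derivation:
Initial: C1(4μF, Q=7μC, V=1.75V), C2(6μF, Q=13μC, V=2.17V), C3(4μF, Q=6μC, V=1.50V), C4(5μF, Q=14μC, V=2.80V)
Op 1: GROUND 1: Q1=0; energy lost=6.125
Op 2: CLOSE 3-4: Q_total=20.00, C_total=9.00, V=2.22; Q3=8.89, Q4=11.11; dissipated=1.878
Op 3: CLOSE 1-2: Q_total=13.00, C_total=10.00, V=1.30; Q1=5.20, Q2=7.80; dissipated=5.633
Total dissipated: 13.636 μJ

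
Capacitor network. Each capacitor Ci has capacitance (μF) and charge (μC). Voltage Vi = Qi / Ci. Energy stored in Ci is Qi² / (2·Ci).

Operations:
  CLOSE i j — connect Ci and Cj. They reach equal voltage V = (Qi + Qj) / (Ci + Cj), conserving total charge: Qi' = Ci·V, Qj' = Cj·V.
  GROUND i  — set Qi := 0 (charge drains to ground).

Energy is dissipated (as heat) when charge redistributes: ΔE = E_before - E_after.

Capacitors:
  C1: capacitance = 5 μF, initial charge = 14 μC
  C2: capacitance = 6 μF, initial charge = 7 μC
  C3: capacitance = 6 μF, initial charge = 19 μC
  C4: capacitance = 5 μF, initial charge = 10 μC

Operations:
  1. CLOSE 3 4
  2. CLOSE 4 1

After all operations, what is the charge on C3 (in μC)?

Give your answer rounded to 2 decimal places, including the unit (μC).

Answer: 15.82 μC

Derivation:
Initial: C1(5μF, Q=14μC, V=2.80V), C2(6μF, Q=7μC, V=1.17V), C3(6μF, Q=19μC, V=3.17V), C4(5μF, Q=10μC, V=2.00V)
Op 1: CLOSE 3-4: Q_total=29.00, C_total=11.00, V=2.64; Q3=15.82, Q4=13.18; dissipated=1.856
Op 2: CLOSE 4-1: Q_total=27.18, C_total=10.00, V=2.72; Q4=13.59, Q1=13.59; dissipated=0.033
Final charges: Q1=13.59, Q2=7.00, Q3=15.82, Q4=13.59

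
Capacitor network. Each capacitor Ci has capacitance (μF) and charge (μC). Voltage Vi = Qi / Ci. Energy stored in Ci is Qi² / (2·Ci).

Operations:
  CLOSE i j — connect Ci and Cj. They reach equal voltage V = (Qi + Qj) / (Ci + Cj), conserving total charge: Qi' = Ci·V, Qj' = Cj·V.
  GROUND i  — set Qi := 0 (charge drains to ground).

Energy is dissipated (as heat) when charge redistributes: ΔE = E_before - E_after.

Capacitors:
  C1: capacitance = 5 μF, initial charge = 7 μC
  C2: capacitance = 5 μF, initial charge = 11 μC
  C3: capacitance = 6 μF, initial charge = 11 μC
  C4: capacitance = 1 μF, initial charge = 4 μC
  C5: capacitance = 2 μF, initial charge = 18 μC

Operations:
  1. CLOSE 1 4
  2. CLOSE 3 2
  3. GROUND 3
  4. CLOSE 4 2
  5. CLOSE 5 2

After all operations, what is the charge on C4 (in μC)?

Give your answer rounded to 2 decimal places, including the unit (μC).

Answer: 1.97 μC

Derivation:
Initial: C1(5μF, Q=7μC, V=1.40V), C2(5μF, Q=11μC, V=2.20V), C3(6μF, Q=11μC, V=1.83V), C4(1μF, Q=4μC, V=4.00V), C5(2μF, Q=18μC, V=9.00V)
Op 1: CLOSE 1-4: Q_total=11.00, C_total=6.00, V=1.83; Q1=9.17, Q4=1.83; dissipated=2.817
Op 2: CLOSE 3-2: Q_total=22.00, C_total=11.00, V=2.00; Q3=12.00, Q2=10.00; dissipated=0.183
Op 3: GROUND 3: Q3=0; energy lost=12.000
Op 4: CLOSE 4-2: Q_total=11.83, C_total=6.00, V=1.97; Q4=1.97, Q2=9.86; dissipated=0.012
Op 5: CLOSE 5-2: Q_total=27.86, C_total=7.00, V=3.98; Q5=7.96, Q2=19.90; dissipated=35.278
Final charges: Q1=9.17, Q2=19.90, Q3=0.00, Q4=1.97, Q5=7.96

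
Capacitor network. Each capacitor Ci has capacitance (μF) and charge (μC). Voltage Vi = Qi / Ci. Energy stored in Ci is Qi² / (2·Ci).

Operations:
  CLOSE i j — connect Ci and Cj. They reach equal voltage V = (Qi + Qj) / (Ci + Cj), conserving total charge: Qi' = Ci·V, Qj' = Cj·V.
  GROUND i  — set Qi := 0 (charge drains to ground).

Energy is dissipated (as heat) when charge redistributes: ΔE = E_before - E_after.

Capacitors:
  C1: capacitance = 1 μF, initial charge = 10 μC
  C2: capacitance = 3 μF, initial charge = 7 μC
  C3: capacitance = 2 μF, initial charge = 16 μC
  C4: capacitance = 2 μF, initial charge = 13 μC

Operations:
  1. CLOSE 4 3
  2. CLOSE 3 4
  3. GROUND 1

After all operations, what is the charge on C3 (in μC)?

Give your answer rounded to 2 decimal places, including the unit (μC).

Answer: 14.50 μC

Derivation:
Initial: C1(1μF, Q=10μC, V=10.00V), C2(3μF, Q=7μC, V=2.33V), C3(2μF, Q=16μC, V=8.00V), C4(2μF, Q=13μC, V=6.50V)
Op 1: CLOSE 4-3: Q_total=29.00, C_total=4.00, V=7.25; Q4=14.50, Q3=14.50; dissipated=1.125
Op 2: CLOSE 3-4: Q_total=29.00, C_total=4.00, V=7.25; Q3=14.50, Q4=14.50; dissipated=0.000
Op 3: GROUND 1: Q1=0; energy lost=50.000
Final charges: Q1=0.00, Q2=7.00, Q3=14.50, Q4=14.50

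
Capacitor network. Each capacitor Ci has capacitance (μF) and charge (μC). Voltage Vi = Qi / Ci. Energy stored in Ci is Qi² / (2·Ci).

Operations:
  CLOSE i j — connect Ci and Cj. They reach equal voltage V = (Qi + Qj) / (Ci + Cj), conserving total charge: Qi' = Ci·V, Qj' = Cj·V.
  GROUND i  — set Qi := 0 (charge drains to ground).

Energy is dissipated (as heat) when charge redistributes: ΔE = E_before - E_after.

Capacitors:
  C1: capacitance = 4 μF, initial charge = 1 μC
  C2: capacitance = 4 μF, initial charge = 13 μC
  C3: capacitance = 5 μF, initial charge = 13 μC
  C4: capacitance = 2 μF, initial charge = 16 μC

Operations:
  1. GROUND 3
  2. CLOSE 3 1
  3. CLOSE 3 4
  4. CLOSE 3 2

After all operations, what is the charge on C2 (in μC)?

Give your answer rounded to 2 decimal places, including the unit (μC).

Initial: C1(4μF, Q=1μC, V=0.25V), C2(4μF, Q=13μC, V=3.25V), C3(5μF, Q=13μC, V=2.60V), C4(2μF, Q=16μC, V=8.00V)
Op 1: GROUND 3: Q3=0; energy lost=16.900
Op 2: CLOSE 3-1: Q_total=1.00, C_total=9.00, V=0.11; Q3=0.56, Q1=0.44; dissipated=0.069
Op 3: CLOSE 3-4: Q_total=16.56, C_total=7.00, V=2.37; Q3=11.83, Q4=4.73; dissipated=44.453
Op 4: CLOSE 3-2: Q_total=24.83, C_total=9.00, V=2.76; Q3=13.79, Q2=11.03; dissipated=0.870
Final charges: Q1=0.44, Q2=11.03, Q3=13.79, Q4=4.73

Answer: 11.03 μC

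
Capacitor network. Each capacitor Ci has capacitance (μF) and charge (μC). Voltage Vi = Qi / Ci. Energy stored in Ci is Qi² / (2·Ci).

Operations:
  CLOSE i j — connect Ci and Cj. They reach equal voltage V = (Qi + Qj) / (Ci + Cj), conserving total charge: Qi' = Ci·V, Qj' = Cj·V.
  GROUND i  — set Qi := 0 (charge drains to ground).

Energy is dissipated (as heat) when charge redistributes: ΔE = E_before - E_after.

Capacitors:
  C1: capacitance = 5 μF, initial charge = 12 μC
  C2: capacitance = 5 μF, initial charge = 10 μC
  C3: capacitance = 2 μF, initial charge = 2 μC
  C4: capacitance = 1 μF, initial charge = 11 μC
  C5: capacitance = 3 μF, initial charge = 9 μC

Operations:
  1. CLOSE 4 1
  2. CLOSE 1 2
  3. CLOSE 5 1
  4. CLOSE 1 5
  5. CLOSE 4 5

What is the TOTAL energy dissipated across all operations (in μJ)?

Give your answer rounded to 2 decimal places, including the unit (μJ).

Answer: 35.32 μJ

Derivation:
Initial: C1(5μF, Q=12μC, V=2.40V), C2(5μF, Q=10μC, V=2.00V), C3(2μF, Q=2μC, V=1.00V), C4(1μF, Q=11μC, V=11.00V), C5(3μF, Q=9μC, V=3.00V)
Op 1: CLOSE 4-1: Q_total=23.00, C_total=6.00, V=3.83; Q4=3.83, Q1=19.17; dissipated=30.817
Op 2: CLOSE 1-2: Q_total=29.17, C_total=10.00, V=2.92; Q1=14.58, Q2=14.58; dissipated=4.201
Op 3: CLOSE 5-1: Q_total=23.58, C_total=8.00, V=2.95; Q5=8.84, Q1=14.74; dissipated=0.007
Op 4: CLOSE 1-5: Q_total=23.58, C_total=8.00, V=2.95; Q1=14.74, Q5=8.84; dissipated=0.000
Op 5: CLOSE 4-5: Q_total=12.68, C_total=4.00, V=3.17; Q4=3.17, Q5=9.51; dissipated=0.294
Total dissipated: 35.319 μJ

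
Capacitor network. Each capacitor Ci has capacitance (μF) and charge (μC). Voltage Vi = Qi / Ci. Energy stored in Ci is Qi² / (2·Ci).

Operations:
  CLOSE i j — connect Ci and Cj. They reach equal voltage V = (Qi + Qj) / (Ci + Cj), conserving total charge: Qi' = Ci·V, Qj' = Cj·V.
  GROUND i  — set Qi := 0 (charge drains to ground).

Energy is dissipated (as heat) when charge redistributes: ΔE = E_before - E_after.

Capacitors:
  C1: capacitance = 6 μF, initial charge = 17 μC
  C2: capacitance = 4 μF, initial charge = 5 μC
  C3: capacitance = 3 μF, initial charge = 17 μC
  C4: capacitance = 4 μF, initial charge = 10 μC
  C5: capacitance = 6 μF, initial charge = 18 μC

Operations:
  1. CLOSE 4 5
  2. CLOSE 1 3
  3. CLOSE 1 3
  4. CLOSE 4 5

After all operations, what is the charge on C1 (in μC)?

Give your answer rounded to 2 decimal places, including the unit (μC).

Answer: 22.67 μC

Derivation:
Initial: C1(6μF, Q=17μC, V=2.83V), C2(4μF, Q=5μC, V=1.25V), C3(3μF, Q=17μC, V=5.67V), C4(4μF, Q=10μC, V=2.50V), C5(6μF, Q=18μC, V=3.00V)
Op 1: CLOSE 4-5: Q_total=28.00, C_total=10.00, V=2.80; Q4=11.20, Q5=16.80; dissipated=0.300
Op 2: CLOSE 1-3: Q_total=34.00, C_total=9.00, V=3.78; Q1=22.67, Q3=11.33; dissipated=8.028
Op 3: CLOSE 1-3: Q_total=34.00, C_total=9.00, V=3.78; Q1=22.67, Q3=11.33; dissipated=0.000
Op 4: CLOSE 4-5: Q_total=28.00, C_total=10.00, V=2.80; Q4=11.20, Q5=16.80; dissipated=0.000
Final charges: Q1=22.67, Q2=5.00, Q3=11.33, Q4=11.20, Q5=16.80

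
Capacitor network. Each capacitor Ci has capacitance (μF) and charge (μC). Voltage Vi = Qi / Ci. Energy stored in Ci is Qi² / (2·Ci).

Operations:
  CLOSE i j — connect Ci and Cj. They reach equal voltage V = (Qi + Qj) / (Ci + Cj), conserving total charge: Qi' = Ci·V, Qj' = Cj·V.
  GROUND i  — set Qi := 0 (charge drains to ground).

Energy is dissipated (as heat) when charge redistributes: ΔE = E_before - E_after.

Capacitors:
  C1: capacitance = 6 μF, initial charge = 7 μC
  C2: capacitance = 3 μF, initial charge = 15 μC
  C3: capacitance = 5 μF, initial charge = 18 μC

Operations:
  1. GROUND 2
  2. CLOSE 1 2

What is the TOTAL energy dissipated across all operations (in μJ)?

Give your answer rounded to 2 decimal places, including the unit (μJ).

Initial: C1(6μF, Q=7μC, V=1.17V), C2(3μF, Q=15μC, V=5.00V), C3(5μF, Q=18μC, V=3.60V)
Op 1: GROUND 2: Q2=0; energy lost=37.500
Op 2: CLOSE 1-2: Q_total=7.00, C_total=9.00, V=0.78; Q1=4.67, Q2=2.33; dissipated=1.361
Total dissipated: 38.861 μJ

Answer: 38.86 μJ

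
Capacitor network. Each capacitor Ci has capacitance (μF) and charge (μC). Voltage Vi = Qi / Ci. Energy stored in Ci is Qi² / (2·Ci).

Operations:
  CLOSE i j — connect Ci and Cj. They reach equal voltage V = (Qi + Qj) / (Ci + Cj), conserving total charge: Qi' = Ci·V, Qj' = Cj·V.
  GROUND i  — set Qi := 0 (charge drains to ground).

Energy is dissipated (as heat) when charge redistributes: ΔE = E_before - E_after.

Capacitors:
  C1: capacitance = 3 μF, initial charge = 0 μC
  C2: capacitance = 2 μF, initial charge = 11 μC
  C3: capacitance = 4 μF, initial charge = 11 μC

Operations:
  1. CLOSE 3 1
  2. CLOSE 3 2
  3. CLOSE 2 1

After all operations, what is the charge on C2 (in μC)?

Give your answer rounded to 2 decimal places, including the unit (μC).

Initial: C1(3μF, Q=0μC, V=0.00V), C2(2μF, Q=11μC, V=5.50V), C3(4μF, Q=11μC, V=2.75V)
Op 1: CLOSE 3-1: Q_total=11.00, C_total=7.00, V=1.57; Q3=6.29, Q1=4.71; dissipated=6.482
Op 2: CLOSE 3-2: Q_total=17.29, C_total=6.00, V=2.88; Q3=11.52, Q2=5.76; dissipated=10.289
Op 3: CLOSE 2-1: Q_total=10.48, C_total=5.00, V=2.10; Q2=4.19, Q1=6.29; dissipated=1.029
Final charges: Q1=6.29, Q2=4.19, Q3=11.52

Answer: 4.19 μC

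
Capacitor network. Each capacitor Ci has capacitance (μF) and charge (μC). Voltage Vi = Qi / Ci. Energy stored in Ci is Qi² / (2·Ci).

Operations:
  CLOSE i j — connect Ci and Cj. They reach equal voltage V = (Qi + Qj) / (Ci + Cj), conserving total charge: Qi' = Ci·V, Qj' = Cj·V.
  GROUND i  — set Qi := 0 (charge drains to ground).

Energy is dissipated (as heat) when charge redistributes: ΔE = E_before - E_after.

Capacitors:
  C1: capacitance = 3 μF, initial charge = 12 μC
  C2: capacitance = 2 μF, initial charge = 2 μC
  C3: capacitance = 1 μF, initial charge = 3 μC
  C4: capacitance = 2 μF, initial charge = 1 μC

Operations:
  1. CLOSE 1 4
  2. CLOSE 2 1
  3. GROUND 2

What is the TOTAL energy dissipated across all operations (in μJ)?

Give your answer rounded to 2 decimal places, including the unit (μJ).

Answer: 12.73 μJ

Derivation:
Initial: C1(3μF, Q=12μC, V=4.00V), C2(2μF, Q=2μC, V=1.00V), C3(1μF, Q=3μC, V=3.00V), C4(2μF, Q=1μC, V=0.50V)
Op 1: CLOSE 1-4: Q_total=13.00, C_total=5.00, V=2.60; Q1=7.80, Q4=5.20; dissipated=7.350
Op 2: CLOSE 2-1: Q_total=9.80, C_total=5.00, V=1.96; Q2=3.92, Q1=5.88; dissipated=1.536
Op 3: GROUND 2: Q2=0; energy lost=3.842
Total dissipated: 12.728 μJ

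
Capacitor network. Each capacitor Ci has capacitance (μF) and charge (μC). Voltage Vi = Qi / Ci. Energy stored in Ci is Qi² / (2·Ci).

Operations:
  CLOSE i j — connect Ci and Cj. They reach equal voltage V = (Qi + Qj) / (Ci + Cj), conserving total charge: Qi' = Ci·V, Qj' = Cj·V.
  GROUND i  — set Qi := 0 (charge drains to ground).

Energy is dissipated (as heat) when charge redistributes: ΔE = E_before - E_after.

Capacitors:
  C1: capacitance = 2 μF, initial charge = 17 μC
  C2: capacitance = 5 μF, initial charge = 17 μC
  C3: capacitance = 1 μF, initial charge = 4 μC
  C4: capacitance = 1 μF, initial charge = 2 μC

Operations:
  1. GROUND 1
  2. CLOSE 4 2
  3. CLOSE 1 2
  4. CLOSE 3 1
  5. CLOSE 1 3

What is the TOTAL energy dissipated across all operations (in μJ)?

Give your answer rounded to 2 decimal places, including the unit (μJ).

Answer: 81.24 μJ

Derivation:
Initial: C1(2μF, Q=17μC, V=8.50V), C2(5μF, Q=17μC, V=3.40V), C3(1μF, Q=4μC, V=4.00V), C4(1μF, Q=2μC, V=2.00V)
Op 1: GROUND 1: Q1=0; energy lost=72.250
Op 2: CLOSE 4-2: Q_total=19.00, C_total=6.00, V=3.17; Q4=3.17, Q2=15.83; dissipated=0.817
Op 3: CLOSE 1-2: Q_total=15.83, C_total=7.00, V=2.26; Q1=4.52, Q2=11.31; dissipated=7.163
Op 4: CLOSE 3-1: Q_total=8.52, C_total=3.00, V=2.84; Q3=2.84, Q1=5.68; dissipated=1.007
Op 5: CLOSE 1-3: Q_total=8.52, C_total=3.00, V=2.84; Q1=5.68, Q3=2.84; dissipated=0.000
Total dissipated: 81.236 μJ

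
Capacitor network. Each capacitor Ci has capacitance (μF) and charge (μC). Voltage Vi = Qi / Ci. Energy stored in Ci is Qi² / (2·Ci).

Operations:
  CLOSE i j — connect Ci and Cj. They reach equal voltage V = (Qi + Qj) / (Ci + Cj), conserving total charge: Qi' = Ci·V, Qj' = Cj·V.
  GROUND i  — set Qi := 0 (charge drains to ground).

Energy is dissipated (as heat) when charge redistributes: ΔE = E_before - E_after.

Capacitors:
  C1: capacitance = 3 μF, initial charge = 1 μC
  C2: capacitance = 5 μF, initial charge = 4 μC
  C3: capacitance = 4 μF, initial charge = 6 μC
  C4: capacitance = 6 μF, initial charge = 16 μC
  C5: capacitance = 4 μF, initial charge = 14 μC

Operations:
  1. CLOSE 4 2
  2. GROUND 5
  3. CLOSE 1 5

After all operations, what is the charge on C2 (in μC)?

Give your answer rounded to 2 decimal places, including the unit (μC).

Initial: C1(3μF, Q=1μC, V=0.33V), C2(5μF, Q=4μC, V=0.80V), C3(4μF, Q=6μC, V=1.50V), C4(6μF, Q=16μC, V=2.67V), C5(4μF, Q=14μC, V=3.50V)
Op 1: CLOSE 4-2: Q_total=20.00, C_total=11.00, V=1.82; Q4=10.91, Q2=9.09; dissipated=4.752
Op 2: GROUND 5: Q5=0; energy lost=24.500
Op 3: CLOSE 1-5: Q_total=1.00, C_total=7.00, V=0.14; Q1=0.43, Q5=0.57; dissipated=0.095
Final charges: Q1=0.43, Q2=9.09, Q3=6.00, Q4=10.91, Q5=0.57

Answer: 9.09 μC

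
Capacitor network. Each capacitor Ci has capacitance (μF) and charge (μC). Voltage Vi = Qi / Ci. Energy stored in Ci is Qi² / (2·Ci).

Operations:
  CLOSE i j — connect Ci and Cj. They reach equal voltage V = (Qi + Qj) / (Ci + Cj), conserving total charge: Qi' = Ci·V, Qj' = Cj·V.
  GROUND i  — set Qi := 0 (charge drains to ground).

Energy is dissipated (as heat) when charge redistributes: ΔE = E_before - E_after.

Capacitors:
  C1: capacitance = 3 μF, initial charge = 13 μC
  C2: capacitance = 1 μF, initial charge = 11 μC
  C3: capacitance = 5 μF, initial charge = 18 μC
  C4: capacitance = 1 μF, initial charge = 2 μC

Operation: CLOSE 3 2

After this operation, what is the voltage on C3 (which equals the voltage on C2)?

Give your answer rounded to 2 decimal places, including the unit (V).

Initial: C1(3μF, Q=13μC, V=4.33V), C2(1μF, Q=11μC, V=11.00V), C3(5μF, Q=18μC, V=3.60V), C4(1μF, Q=2μC, V=2.00V)
Op 1: CLOSE 3-2: Q_total=29.00, C_total=6.00, V=4.83; Q3=24.17, Q2=4.83; dissipated=22.817

Answer: 4.83 V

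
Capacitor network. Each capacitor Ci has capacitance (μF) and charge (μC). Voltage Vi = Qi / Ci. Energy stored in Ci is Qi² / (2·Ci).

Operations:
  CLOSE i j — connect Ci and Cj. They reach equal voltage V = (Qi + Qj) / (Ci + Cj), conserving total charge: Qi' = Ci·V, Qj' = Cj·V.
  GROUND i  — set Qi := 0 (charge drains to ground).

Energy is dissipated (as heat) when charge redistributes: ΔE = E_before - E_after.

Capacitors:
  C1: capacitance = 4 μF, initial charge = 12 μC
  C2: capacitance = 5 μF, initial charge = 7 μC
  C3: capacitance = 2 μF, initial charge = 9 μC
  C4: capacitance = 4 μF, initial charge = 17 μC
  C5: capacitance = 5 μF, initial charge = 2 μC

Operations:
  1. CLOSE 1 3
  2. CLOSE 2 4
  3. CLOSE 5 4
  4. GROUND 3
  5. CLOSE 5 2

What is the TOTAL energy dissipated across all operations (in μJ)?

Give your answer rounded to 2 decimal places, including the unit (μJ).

Initial: C1(4μF, Q=12μC, V=3.00V), C2(5μF, Q=7μC, V=1.40V), C3(2μF, Q=9μC, V=4.50V), C4(4μF, Q=17μC, V=4.25V), C5(5μF, Q=2μC, V=0.40V)
Op 1: CLOSE 1-3: Q_total=21.00, C_total=6.00, V=3.50; Q1=14.00, Q3=7.00; dissipated=1.500
Op 2: CLOSE 2-4: Q_total=24.00, C_total=9.00, V=2.67; Q2=13.33, Q4=10.67; dissipated=9.025
Op 3: CLOSE 5-4: Q_total=12.67, C_total=9.00, V=1.41; Q5=7.04, Q4=5.63; dissipated=5.709
Op 4: GROUND 3: Q3=0; energy lost=12.250
Op 5: CLOSE 5-2: Q_total=20.37, C_total=10.00, V=2.04; Q5=10.19, Q2=10.19; dissipated=1.982
Total dissipated: 30.466 μJ

Answer: 30.47 μJ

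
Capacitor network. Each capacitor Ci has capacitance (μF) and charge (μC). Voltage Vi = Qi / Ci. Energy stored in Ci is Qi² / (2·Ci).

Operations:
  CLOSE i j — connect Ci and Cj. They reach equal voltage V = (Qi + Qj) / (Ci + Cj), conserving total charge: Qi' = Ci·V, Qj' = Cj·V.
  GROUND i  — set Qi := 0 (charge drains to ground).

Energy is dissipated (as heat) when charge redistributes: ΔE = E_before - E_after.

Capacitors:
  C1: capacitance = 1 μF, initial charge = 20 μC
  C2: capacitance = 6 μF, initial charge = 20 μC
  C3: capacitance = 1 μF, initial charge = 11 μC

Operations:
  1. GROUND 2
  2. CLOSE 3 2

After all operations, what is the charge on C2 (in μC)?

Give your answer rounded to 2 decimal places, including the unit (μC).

Answer: 9.43 μC

Derivation:
Initial: C1(1μF, Q=20μC, V=20.00V), C2(6μF, Q=20μC, V=3.33V), C3(1μF, Q=11μC, V=11.00V)
Op 1: GROUND 2: Q2=0; energy lost=33.333
Op 2: CLOSE 3-2: Q_total=11.00, C_total=7.00, V=1.57; Q3=1.57, Q2=9.43; dissipated=51.857
Final charges: Q1=20.00, Q2=9.43, Q3=1.57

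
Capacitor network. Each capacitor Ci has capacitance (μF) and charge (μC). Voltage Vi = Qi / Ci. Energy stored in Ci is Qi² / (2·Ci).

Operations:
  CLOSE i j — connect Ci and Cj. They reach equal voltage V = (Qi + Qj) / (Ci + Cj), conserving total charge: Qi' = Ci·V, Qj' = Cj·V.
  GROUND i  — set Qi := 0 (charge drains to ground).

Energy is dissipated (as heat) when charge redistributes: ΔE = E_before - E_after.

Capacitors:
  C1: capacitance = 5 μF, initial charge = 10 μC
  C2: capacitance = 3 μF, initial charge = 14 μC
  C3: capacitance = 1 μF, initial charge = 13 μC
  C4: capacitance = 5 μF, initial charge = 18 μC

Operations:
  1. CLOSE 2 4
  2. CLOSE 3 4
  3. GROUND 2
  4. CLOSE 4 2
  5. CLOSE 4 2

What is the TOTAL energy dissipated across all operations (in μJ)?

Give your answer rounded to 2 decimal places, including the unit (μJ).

Initial: C1(5μF, Q=10μC, V=2.00V), C2(3μF, Q=14μC, V=4.67V), C3(1μF, Q=13μC, V=13.00V), C4(5μF, Q=18μC, V=3.60V)
Op 1: CLOSE 2-4: Q_total=32.00, C_total=8.00, V=4.00; Q2=12.00, Q4=20.00; dissipated=1.067
Op 2: CLOSE 3-4: Q_total=33.00, C_total=6.00, V=5.50; Q3=5.50, Q4=27.50; dissipated=33.750
Op 3: GROUND 2: Q2=0; energy lost=24.000
Op 4: CLOSE 4-2: Q_total=27.50, C_total=8.00, V=3.44; Q4=17.19, Q2=10.31; dissipated=28.359
Op 5: CLOSE 4-2: Q_total=27.50, C_total=8.00, V=3.44; Q4=17.19, Q2=10.31; dissipated=0.000
Total dissipated: 87.176 μJ

Answer: 87.18 μJ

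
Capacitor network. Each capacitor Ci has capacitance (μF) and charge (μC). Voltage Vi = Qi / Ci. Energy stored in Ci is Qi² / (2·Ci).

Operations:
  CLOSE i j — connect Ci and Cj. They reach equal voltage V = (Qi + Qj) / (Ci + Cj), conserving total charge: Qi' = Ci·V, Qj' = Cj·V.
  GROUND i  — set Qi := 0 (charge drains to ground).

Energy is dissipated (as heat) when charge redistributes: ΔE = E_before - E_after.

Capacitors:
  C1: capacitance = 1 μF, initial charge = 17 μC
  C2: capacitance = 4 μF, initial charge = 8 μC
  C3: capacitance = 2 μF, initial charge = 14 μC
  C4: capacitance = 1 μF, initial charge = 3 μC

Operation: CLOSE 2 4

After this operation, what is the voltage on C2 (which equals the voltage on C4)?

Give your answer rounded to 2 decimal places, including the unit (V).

Answer: 2.20 V

Derivation:
Initial: C1(1μF, Q=17μC, V=17.00V), C2(4μF, Q=8μC, V=2.00V), C3(2μF, Q=14μC, V=7.00V), C4(1μF, Q=3μC, V=3.00V)
Op 1: CLOSE 2-4: Q_total=11.00, C_total=5.00, V=2.20; Q2=8.80, Q4=2.20; dissipated=0.400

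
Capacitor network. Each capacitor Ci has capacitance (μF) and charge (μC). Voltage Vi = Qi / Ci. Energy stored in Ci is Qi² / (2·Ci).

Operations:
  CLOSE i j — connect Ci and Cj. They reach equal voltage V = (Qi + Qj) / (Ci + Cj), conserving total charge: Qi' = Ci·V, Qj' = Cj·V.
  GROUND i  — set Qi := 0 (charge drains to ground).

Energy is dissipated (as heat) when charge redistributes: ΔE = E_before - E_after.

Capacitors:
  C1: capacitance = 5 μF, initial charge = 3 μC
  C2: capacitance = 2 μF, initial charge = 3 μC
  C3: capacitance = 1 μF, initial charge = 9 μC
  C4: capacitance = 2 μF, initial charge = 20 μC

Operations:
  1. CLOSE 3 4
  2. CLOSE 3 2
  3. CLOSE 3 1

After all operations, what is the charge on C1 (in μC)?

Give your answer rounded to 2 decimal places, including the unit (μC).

Initial: C1(5μF, Q=3μC, V=0.60V), C2(2μF, Q=3μC, V=1.50V), C3(1μF, Q=9μC, V=9.00V), C4(2μF, Q=20μC, V=10.00V)
Op 1: CLOSE 3-4: Q_total=29.00, C_total=3.00, V=9.67; Q3=9.67, Q4=19.33; dissipated=0.333
Op 2: CLOSE 3-2: Q_total=12.67, C_total=3.00, V=4.22; Q3=4.22, Q2=8.44; dissipated=22.231
Op 3: CLOSE 3-1: Q_total=7.22, C_total=6.00, V=1.20; Q3=1.20, Q1=6.02; dissipated=5.467
Final charges: Q1=6.02, Q2=8.44, Q3=1.20, Q4=19.33

Answer: 6.02 μC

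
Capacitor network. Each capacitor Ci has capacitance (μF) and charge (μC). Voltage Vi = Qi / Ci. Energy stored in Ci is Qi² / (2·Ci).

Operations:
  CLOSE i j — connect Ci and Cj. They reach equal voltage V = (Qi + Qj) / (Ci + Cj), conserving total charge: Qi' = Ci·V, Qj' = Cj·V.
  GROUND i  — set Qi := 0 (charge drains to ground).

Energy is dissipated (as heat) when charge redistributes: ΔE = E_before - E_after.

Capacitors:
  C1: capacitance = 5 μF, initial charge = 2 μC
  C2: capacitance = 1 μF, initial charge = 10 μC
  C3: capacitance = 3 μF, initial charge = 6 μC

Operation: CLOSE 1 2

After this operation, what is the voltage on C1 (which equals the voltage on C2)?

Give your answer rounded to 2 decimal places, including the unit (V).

Initial: C1(5μF, Q=2μC, V=0.40V), C2(1μF, Q=10μC, V=10.00V), C3(3μF, Q=6μC, V=2.00V)
Op 1: CLOSE 1-2: Q_total=12.00, C_total=6.00, V=2.00; Q1=10.00, Q2=2.00; dissipated=38.400

Answer: 2.00 V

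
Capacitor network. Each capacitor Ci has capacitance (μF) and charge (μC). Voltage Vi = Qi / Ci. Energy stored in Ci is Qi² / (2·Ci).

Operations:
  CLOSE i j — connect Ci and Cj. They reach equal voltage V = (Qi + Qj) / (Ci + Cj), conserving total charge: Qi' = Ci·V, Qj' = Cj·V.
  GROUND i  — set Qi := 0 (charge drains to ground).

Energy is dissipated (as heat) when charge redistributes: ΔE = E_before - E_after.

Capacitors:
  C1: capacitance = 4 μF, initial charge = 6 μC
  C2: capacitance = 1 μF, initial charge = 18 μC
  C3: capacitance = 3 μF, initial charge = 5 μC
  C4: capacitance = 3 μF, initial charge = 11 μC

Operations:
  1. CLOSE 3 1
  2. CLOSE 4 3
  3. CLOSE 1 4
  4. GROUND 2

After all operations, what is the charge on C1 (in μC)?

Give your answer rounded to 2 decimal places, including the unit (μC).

Initial: C1(4μF, Q=6μC, V=1.50V), C2(1μF, Q=18μC, V=18.00V), C3(3μF, Q=5μC, V=1.67V), C4(3μF, Q=11μC, V=3.67V)
Op 1: CLOSE 3-1: Q_total=11.00, C_total=7.00, V=1.57; Q3=4.71, Q1=6.29; dissipated=0.024
Op 2: CLOSE 4-3: Q_total=15.71, C_total=6.00, V=2.62; Q4=7.86, Q3=7.86; dissipated=3.293
Op 3: CLOSE 1-4: Q_total=14.14, C_total=7.00, V=2.02; Q1=8.08, Q4=6.06; dissipated=0.941
Op 4: GROUND 2: Q2=0; energy lost=162.000
Final charges: Q1=8.08, Q2=0.00, Q3=7.86, Q4=6.06

Answer: 8.08 μC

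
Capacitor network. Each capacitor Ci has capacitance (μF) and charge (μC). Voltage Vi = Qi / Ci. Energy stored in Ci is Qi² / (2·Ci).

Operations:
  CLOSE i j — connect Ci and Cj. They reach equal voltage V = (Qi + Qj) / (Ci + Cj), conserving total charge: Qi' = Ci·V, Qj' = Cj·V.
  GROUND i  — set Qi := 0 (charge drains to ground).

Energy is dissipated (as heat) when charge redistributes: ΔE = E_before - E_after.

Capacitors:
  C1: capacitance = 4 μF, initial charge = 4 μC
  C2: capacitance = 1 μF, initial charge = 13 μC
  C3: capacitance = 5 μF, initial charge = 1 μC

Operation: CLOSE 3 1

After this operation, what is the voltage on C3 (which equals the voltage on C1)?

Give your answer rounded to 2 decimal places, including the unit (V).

Answer: 0.56 V

Derivation:
Initial: C1(4μF, Q=4μC, V=1.00V), C2(1μF, Q=13μC, V=13.00V), C3(5μF, Q=1μC, V=0.20V)
Op 1: CLOSE 3-1: Q_total=5.00, C_total=9.00, V=0.56; Q3=2.78, Q1=2.22; dissipated=0.711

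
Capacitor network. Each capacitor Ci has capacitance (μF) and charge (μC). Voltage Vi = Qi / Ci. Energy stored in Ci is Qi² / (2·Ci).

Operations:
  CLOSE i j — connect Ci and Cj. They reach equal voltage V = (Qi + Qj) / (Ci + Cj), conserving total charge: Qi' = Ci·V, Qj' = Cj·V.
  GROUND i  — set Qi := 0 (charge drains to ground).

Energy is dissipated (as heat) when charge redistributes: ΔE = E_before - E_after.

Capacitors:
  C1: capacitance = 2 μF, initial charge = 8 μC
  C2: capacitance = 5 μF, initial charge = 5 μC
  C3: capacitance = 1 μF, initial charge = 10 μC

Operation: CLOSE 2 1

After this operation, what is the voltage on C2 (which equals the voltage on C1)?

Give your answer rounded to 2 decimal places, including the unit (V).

Answer: 1.86 V

Derivation:
Initial: C1(2μF, Q=8μC, V=4.00V), C2(5μF, Q=5μC, V=1.00V), C3(1μF, Q=10μC, V=10.00V)
Op 1: CLOSE 2-1: Q_total=13.00, C_total=7.00, V=1.86; Q2=9.29, Q1=3.71; dissipated=6.429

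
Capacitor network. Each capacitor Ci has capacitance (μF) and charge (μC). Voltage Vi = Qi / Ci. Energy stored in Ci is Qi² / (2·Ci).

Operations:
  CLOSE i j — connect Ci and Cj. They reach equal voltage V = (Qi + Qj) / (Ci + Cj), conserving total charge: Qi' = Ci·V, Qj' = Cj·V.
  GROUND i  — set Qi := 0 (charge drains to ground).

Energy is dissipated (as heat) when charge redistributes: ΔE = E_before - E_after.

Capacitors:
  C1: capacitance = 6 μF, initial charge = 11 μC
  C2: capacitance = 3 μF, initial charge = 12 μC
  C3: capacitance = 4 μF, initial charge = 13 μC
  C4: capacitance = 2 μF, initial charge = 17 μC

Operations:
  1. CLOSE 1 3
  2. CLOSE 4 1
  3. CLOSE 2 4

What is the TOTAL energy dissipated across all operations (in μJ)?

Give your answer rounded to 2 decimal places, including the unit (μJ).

Answer: 30.32 μJ

Derivation:
Initial: C1(6μF, Q=11μC, V=1.83V), C2(3μF, Q=12μC, V=4.00V), C3(4μF, Q=13μC, V=3.25V), C4(2μF, Q=17μC, V=8.50V)
Op 1: CLOSE 1-3: Q_total=24.00, C_total=10.00, V=2.40; Q1=14.40, Q3=9.60; dissipated=2.408
Op 2: CLOSE 4-1: Q_total=31.40, C_total=8.00, V=3.92; Q4=7.85, Q1=23.55; dissipated=27.907
Op 3: CLOSE 2-4: Q_total=19.85, C_total=5.00, V=3.97; Q2=11.91, Q4=7.94; dissipated=0.003
Total dissipated: 30.319 μJ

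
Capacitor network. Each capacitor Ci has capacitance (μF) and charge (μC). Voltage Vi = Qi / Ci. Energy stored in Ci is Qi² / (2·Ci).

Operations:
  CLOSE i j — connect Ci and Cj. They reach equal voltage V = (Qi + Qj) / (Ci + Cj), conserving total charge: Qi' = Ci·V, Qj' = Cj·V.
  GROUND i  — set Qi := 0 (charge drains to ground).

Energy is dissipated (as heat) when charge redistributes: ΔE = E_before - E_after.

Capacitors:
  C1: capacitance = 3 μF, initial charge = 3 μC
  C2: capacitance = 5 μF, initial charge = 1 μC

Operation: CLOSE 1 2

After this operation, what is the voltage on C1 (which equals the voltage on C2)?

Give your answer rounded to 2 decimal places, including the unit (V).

Answer: 0.50 V

Derivation:
Initial: C1(3μF, Q=3μC, V=1.00V), C2(5μF, Q=1μC, V=0.20V)
Op 1: CLOSE 1-2: Q_total=4.00, C_total=8.00, V=0.50; Q1=1.50, Q2=2.50; dissipated=0.600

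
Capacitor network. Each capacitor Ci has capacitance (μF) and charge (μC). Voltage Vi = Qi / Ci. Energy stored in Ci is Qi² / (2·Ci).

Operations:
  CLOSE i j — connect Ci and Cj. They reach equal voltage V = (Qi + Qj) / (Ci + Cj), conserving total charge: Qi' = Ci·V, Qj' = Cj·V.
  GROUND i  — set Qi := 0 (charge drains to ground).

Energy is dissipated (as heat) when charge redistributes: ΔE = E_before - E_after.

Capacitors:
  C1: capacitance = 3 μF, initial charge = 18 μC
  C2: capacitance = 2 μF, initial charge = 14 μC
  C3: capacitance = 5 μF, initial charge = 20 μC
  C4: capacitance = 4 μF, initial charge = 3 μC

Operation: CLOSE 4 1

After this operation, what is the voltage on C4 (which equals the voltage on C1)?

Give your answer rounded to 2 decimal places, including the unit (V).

Answer: 3.00 V

Derivation:
Initial: C1(3μF, Q=18μC, V=6.00V), C2(2μF, Q=14μC, V=7.00V), C3(5μF, Q=20μC, V=4.00V), C4(4μF, Q=3μC, V=0.75V)
Op 1: CLOSE 4-1: Q_total=21.00, C_total=7.00, V=3.00; Q4=12.00, Q1=9.00; dissipated=23.625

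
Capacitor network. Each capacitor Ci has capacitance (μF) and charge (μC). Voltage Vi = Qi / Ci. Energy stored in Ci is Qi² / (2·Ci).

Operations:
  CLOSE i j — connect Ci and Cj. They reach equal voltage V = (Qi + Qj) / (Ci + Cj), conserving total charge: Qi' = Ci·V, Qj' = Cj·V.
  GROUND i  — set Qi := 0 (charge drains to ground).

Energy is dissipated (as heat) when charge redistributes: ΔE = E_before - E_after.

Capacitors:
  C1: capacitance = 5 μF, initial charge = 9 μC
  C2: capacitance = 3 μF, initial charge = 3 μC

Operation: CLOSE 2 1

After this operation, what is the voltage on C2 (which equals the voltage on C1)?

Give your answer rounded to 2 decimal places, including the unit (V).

Answer: 1.50 V

Derivation:
Initial: C1(5μF, Q=9μC, V=1.80V), C2(3μF, Q=3μC, V=1.00V)
Op 1: CLOSE 2-1: Q_total=12.00, C_total=8.00, V=1.50; Q2=4.50, Q1=7.50; dissipated=0.600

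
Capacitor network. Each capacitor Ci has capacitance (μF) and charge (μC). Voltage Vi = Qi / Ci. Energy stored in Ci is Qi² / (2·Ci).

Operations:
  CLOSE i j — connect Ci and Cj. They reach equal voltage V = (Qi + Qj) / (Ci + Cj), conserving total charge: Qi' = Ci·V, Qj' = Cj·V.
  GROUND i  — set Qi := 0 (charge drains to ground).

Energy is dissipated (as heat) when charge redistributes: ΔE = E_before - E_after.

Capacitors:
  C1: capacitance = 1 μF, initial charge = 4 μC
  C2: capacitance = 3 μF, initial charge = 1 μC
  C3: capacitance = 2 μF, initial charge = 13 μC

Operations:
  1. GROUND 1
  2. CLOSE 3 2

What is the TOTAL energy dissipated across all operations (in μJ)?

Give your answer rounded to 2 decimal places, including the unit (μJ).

Answer: 30.82 μJ

Derivation:
Initial: C1(1μF, Q=4μC, V=4.00V), C2(3μF, Q=1μC, V=0.33V), C3(2μF, Q=13μC, V=6.50V)
Op 1: GROUND 1: Q1=0; energy lost=8.000
Op 2: CLOSE 3-2: Q_total=14.00, C_total=5.00, V=2.80; Q3=5.60, Q2=8.40; dissipated=22.817
Total dissipated: 30.817 μJ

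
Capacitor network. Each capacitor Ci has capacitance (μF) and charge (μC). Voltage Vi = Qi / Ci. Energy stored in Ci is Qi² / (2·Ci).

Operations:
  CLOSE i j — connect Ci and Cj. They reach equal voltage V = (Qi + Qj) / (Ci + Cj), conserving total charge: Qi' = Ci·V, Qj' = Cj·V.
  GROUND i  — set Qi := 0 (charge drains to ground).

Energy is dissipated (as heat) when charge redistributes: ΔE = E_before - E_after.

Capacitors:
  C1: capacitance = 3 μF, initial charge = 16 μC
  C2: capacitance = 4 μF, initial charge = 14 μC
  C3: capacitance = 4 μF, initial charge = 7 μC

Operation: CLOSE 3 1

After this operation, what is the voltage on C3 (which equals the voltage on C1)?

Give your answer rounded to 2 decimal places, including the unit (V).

Initial: C1(3μF, Q=16μC, V=5.33V), C2(4μF, Q=14μC, V=3.50V), C3(4μF, Q=7μC, V=1.75V)
Op 1: CLOSE 3-1: Q_total=23.00, C_total=7.00, V=3.29; Q3=13.14, Q1=9.86; dissipated=11.006

Answer: 3.29 V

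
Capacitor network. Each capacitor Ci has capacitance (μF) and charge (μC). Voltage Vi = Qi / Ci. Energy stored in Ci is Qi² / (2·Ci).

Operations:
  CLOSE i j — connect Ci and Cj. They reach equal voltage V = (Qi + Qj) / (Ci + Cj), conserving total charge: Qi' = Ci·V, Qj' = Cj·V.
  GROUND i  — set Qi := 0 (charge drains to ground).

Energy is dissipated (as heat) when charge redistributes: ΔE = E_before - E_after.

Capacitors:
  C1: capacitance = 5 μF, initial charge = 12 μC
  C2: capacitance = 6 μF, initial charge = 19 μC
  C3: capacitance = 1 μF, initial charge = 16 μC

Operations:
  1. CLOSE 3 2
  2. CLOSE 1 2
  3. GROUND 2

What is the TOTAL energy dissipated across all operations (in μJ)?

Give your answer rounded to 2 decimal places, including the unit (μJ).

Initial: C1(5μF, Q=12μC, V=2.40V), C2(6μF, Q=19μC, V=3.17V), C3(1μF, Q=16μC, V=16.00V)
Op 1: CLOSE 3-2: Q_total=35.00, C_total=7.00, V=5.00; Q3=5.00, Q2=30.00; dissipated=70.583
Op 2: CLOSE 1-2: Q_total=42.00, C_total=11.00, V=3.82; Q1=19.09, Q2=22.91; dissipated=9.218
Op 3: GROUND 2: Q2=0; energy lost=43.736
Total dissipated: 123.537 μJ

Answer: 123.54 μJ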